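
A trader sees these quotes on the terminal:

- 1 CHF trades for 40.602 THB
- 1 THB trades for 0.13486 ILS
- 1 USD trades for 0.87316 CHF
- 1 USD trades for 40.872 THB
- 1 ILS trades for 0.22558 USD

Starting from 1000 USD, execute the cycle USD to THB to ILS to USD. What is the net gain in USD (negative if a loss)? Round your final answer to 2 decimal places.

1000 USD × 40.872 = 40872 THB
40872 THB × 0.13486 = 5511.99792 ILS
5511.99792 ILS × 0.22558 = 1243.3964907936 USD
Net change: 1243.3964907936 − 1000 = 243.3964907936 USD

243.40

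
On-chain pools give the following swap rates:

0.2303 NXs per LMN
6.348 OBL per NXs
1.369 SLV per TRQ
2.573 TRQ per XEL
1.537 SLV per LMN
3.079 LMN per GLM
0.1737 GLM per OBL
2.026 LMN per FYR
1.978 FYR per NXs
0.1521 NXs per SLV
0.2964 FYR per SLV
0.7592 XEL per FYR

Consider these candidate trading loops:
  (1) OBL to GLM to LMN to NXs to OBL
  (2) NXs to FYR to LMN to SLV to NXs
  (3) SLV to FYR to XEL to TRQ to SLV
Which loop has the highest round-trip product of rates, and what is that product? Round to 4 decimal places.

0.9368

(1) 0.1737 × 3.079 × 0.2303 × 6.348 = 0.78188
(2) 1.978 × 2.026 × 1.537 × 0.1521 = 0.93685
(3) 0.2964 × 0.7592 × 2.573 × 1.369 = 0.79264
Highest is cycle (2) at 0.9368 (≤1, no arbitrage).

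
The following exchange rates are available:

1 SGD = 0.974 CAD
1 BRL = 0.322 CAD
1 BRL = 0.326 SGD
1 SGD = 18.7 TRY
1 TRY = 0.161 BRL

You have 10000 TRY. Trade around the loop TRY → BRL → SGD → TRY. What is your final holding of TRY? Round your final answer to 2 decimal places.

10000 TRY × 0.161 = 1610 BRL
1610 BRL × 0.326 = 524.86 SGD
524.86 SGD × 18.7 = 9814.882 TRY

9814.88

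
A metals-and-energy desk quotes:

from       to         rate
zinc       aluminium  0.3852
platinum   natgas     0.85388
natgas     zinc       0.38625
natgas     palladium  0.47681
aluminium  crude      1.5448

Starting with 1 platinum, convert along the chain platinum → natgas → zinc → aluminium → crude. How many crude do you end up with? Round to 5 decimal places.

1 platinum × 0.85388 = 0.85388 natgas
0.85388 natgas × 0.38625 = 0.32981115 zinc
0.32981115 zinc × 0.3852 = 0.12704325498 aluminium
0.12704325498 aluminium × 1.5448 = 0.196256420293104 crude

0.19626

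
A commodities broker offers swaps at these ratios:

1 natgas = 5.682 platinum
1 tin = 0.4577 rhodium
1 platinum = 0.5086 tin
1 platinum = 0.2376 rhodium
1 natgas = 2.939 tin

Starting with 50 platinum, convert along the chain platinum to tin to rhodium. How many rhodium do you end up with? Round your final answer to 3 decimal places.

11.639

50 platinum × 0.5086 = 25.43 tin
25.43 tin × 0.4577 = 11.639311 rhodium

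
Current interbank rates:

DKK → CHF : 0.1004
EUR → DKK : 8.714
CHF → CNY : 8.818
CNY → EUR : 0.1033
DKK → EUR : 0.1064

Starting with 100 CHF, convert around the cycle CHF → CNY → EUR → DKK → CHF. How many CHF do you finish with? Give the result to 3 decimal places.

79.693

100 CHF × 8.818 = 881.8 CNY
881.8 CNY × 0.1033 = 91.08994 EUR
91.08994 EUR × 8.714 = 793.75773716 DKK
793.75773716 DKK × 0.1004 = 79.693276810864 CHF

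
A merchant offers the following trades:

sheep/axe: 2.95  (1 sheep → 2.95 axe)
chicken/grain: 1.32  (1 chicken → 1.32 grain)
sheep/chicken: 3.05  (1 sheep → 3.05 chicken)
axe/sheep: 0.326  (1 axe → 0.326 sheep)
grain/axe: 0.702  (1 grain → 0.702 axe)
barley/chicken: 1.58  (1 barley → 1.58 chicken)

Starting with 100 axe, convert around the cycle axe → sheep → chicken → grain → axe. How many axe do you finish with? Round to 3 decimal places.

92.136

100 axe × 0.326 = 32.6 sheep
32.6 sheep × 3.05 = 99.43 chicken
99.43 chicken × 1.32 = 131.2476 grain
131.2476 grain × 0.702 = 92.1358152 axe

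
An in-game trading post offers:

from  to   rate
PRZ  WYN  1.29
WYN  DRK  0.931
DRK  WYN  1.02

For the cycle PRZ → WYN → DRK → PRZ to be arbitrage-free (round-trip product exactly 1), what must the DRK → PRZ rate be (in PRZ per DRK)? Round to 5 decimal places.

0.83265

Known legs of the cycle: 1.29 × 0.931 = 1.20099
For no arbitrage the full-cycle product must be 1, so the missing rate is 1 / 1.20099 ≈ 0.8326464.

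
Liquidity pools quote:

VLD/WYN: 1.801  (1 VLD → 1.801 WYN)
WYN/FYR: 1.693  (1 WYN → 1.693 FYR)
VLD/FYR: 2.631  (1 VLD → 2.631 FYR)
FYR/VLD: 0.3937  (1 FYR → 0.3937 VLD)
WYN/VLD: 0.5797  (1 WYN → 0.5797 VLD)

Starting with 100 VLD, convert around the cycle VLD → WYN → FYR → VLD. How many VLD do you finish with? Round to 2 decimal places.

120.04

100 VLD × 1.801 = 180.1 WYN
180.1 WYN × 1.693 = 304.9093 FYR
304.9093 FYR × 0.3937 = 120.04279141 VLD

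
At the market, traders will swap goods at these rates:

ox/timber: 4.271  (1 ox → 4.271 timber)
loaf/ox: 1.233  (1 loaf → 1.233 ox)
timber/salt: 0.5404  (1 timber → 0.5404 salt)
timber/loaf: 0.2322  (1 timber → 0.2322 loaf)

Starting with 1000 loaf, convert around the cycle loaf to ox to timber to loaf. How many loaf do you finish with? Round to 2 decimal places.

1000 loaf × 1.233 = 1233 ox
1233 ox × 4.271 = 5266.143 timber
5266.143 timber × 0.2322 = 1222.7984046 loaf

1222.80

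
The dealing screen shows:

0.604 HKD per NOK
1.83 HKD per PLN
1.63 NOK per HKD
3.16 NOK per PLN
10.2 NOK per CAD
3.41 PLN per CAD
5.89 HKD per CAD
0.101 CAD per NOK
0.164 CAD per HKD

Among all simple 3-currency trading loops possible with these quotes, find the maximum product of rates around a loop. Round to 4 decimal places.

1.0883

NOK→CAD→PLN→NOK: 0.101 × 3.41 × 3.16 = 1.08834
HKD→CAD→PLN→HKD: 0.164 × 3.41 × 1.83 = 1.02341
NOK→HKD→CAD→NOK: 0.604 × 0.164 × 10.2 = 1.01037
NOK→CAD→HKD→NOK: 0.101 × 5.89 × 1.63 = 0.96967
Maximum is NOK→CAD→PLN→NOK at 1.0883; arbitrage exists.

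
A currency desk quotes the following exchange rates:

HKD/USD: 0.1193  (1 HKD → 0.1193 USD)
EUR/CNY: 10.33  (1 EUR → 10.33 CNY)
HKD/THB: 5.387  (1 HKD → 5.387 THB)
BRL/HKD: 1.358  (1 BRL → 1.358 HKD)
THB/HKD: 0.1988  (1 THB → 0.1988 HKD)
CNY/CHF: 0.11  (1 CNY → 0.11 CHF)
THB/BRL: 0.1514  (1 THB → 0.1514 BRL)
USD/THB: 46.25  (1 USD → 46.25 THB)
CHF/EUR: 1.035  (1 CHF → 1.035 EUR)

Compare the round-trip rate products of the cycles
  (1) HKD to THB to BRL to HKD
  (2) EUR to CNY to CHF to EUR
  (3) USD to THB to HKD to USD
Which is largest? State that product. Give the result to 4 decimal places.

1.1761

(1) 5.387 × 0.1514 × 1.358 = 1.10757
(2) 10.33 × 0.11 × 1.035 = 1.17607
(3) 46.25 × 0.1988 × 0.1193 = 1.09690
Highest is cycle (2) at 1.1761 (>1, arbitrage).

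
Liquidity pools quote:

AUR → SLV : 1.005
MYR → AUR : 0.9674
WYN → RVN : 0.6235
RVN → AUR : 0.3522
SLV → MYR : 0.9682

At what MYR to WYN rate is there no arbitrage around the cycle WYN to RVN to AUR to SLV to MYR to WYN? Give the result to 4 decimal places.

Known legs of the cycle: 0.6235 × 0.3522 × 1.005 × 0.9682 = 0.2136765925647
For no arbitrage the full-cycle product must be 1, so the missing rate is 1 / 0.2136765925647 ≈ 4.679970.

4.6800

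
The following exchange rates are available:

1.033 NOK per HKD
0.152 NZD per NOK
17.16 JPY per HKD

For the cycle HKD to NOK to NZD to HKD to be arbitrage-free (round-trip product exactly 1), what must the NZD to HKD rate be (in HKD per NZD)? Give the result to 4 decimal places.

Known legs of the cycle: 1.033 × 0.152 = 0.157016
For no arbitrage the full-cycle product must be 1, so the missing rate is 1 / 0.157016 ≈ 6.368778.

6.3688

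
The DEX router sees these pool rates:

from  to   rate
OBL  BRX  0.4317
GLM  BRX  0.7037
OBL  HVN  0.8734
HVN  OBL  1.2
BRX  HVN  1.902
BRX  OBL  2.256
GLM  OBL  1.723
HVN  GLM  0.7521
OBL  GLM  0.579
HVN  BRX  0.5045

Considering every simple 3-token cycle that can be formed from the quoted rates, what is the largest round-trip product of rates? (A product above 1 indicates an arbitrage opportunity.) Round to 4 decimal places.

1.1318

HVN→GLM→OBL→HVN: 0.7521 × 1.723 × 0.8734 = 1.13181
HVN→GLM→BRX→HVN: 0.7521 × 0.7037 × 1.902 = 1.00664
HVN→BRX→OBL→HVN: 0.5045 × 2.256 × 0.8734 = 0.99406
HVN→OBL→BRX→HVN: 1.2 × 0.4317 × 1.902 = 0.98531
OBL→GLM→BRX→OBL: 0.579 × 0.7037 × 2.256 = 0.91919
Maximum is HVN→GLM→OBL→HVN at 1.1318; arbitrage exists.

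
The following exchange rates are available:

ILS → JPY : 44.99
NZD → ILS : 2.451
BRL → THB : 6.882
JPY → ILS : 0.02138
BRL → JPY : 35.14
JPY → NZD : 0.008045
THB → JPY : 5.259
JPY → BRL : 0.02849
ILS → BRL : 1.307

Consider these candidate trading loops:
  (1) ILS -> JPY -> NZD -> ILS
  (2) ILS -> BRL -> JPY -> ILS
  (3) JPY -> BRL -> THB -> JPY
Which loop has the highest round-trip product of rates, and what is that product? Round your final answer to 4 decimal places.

1.0311

(1) 44.99 × 0.008045 × 2.451 = 0.88713
(2) 1.307 × 35.14 × 0.02138 = 0.98194
(3) 0.02849 × 6.882 × 5.259 = 1.03112
Highest is cycle (3) at 1.0311 (>1, arbitrage).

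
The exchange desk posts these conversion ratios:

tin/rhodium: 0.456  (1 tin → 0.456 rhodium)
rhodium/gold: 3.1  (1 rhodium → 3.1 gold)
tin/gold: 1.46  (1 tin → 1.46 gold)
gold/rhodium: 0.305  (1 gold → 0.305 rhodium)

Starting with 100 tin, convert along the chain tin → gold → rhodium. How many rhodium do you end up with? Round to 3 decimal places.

100 tin × 1.46 = 146 gold
146 gold × 0.305 = 44.53 rhodium

44.530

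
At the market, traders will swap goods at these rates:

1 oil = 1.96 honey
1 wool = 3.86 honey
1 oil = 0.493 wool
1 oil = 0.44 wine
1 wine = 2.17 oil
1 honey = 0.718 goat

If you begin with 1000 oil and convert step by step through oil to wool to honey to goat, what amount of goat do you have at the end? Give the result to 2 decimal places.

1366.34

1000 oil × 0.493 = 493 wool
493 wool × 3.86 = 1902.98 honey
1902.98 honey × 0.718 = 1366.33964 goat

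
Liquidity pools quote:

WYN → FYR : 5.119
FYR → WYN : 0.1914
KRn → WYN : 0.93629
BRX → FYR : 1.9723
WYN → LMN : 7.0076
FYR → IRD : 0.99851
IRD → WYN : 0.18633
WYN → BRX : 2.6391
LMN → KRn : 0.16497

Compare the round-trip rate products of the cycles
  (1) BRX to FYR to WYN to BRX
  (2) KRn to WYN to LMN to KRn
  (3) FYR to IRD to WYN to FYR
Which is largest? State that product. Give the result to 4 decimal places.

1.0824

(1) 1.9723 × 0.1914 × 2.6391 = 0.99626
(2) 0.93629 × 7.0076 × 0.16497 = 1.08239
(3) 0.99851 × 0.18633 × 5.119 = 0.95240
Highest is cycle (2) at 1.0824 (>1, arbitrage).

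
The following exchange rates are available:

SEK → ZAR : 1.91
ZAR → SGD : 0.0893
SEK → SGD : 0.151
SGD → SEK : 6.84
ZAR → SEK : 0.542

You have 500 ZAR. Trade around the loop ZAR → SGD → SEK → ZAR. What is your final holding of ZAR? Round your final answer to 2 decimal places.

500 ZAR × 0.0893 = 44.65 SGD
44.65 SGD × 6.84 = 305.406 SEK
305.406 SEK × 1.91 = 583.32546 ZAR

583.33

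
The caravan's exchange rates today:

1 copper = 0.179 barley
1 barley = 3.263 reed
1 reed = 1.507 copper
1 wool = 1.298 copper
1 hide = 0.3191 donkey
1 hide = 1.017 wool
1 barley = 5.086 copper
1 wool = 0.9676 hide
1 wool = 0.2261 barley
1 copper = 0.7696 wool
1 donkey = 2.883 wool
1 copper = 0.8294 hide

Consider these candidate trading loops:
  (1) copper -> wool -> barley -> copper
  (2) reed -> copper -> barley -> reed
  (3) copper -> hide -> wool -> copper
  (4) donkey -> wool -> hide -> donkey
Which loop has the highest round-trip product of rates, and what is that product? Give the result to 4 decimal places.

(1) 0.7696 × 0.2261 × 5.086 = 0.88500
(2) 1.507 × 0.179 × 3.263 = 0.88020
(3) 0.8294 × 1.017 × 1.298 = 1.09486
(4) 2.883 × 0.9676 × 0.3191 = 0.89016
Highest is cycle (3) at 1.0949 (>1, arbitrage).

1.0949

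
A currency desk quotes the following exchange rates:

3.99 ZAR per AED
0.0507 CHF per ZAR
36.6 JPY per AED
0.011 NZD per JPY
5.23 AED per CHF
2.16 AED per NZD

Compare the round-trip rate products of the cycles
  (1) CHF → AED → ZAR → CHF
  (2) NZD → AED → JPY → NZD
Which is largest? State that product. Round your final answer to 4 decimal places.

(1) 5.23 × 3.99 × 0.0507 = 1.05799
(2) 2.16 × 36.6 × 0.011 = 0.86962
Highest is cycle (1) at 1.0580 (>1, arbitrage).

1.0580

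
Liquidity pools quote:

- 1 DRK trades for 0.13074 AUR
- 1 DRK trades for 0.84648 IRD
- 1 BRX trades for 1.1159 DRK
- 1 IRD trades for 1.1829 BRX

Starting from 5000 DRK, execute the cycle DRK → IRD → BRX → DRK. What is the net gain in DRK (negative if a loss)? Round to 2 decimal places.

5000 DRK × 0.84648 = 4232.4 IRD
4232.4 IRD × 1.1829 = 5006.50596 BRX
5006.50596 BRX × 1.1159 = 5586.760000764 DRK
Net change: 5586.760000764 − 5000 = 586.760000764 DRK

586.76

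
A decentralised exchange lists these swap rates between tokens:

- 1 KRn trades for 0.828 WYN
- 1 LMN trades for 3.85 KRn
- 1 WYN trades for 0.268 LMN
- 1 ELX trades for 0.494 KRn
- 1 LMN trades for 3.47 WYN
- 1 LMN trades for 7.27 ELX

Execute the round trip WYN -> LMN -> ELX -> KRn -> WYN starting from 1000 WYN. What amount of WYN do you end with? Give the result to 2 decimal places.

796.94

1000 WYN × 0.268 = 268 LMN
268 LMN × 7.27 = 1948.36 ELX
1948.36 ELX × 0.494 = 962.48984 KRn
962.48984 KRn × 0.828 = 796.94158752 WYN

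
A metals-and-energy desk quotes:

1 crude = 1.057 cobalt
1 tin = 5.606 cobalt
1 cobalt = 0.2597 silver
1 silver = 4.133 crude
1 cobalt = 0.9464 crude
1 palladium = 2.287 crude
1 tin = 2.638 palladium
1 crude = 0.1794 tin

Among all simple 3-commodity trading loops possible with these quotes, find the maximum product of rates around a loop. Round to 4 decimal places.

1.1345

crude→cobalt→silver→crude: 1.057 × 0.2597 × 4.133 = 1.13452
crude→tin→palladium→crude: 0.1794 × 2.638 × 2.287 = 1.08234
crude→tin→cobalt→crude: 0.1794 × 5.606 × 0.9464 = 0.95181
Maximum is crude→cobalt→silver→crude at 1.1345; arbitrage exists.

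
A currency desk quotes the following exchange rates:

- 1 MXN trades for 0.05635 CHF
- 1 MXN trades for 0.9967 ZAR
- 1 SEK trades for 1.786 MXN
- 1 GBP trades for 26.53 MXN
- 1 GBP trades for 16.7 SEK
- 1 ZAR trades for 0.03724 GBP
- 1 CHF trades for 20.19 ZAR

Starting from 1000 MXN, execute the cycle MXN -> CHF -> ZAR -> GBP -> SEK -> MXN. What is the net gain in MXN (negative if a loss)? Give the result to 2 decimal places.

1000 MXN × 0.05635 = 56.35 CHF
56.35 CHF × 20.19 = 1137.7065 ZAR
1137.7065 ZAR × 0.03724 = 42.36819006 GBP
42.36819006 GBP × 16.7 = 707.548774002 SEK
707.548774002 SEK × 1.786 = 1263.682110367572 MXN
Net change: 1263.682110367572 − 1000 = 263.682110367572 MXN

263.68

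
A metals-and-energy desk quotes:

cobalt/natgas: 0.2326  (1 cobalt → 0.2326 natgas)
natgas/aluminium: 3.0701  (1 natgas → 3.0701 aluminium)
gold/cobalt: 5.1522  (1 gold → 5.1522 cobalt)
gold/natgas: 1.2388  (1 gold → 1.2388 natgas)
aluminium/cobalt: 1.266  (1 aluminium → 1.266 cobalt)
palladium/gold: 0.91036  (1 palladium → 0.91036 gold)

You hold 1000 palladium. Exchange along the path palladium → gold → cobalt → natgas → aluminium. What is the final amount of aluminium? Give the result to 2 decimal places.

1000 palladium × 0.91036 = 910.36 gold
910.36 gold × 5.1522 = 4690.356792 cobalt
4690.356792 cobalt × 0.2326 = 1090.9769898192 natgas
1090.9769898192 natgas × 3.0701 = 3349.40845644392592 aluminium

3349.41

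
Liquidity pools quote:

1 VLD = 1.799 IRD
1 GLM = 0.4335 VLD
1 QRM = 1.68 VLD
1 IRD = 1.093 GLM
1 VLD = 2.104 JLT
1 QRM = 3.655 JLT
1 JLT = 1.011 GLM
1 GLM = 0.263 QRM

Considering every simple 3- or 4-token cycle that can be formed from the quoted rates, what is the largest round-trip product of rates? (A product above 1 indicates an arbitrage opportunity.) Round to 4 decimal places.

QRM→JLT→GLM→QRM: 3.655 × 1.011 × 0.263 = 0.97184
VLD→JLT→GLM→QRM→VLD: 2.104 × 1.011 × 0.263 × 1.68 = 0.93986
VLD→JLT→GLM→VLD: 2.104 × 1.011 × 0.4335 = 0.92212
VLD→IRD→GLM→QRM→VLD: 1.799 × 1.093 × 0.263 × 1.68 = 0.86879
VLD→IRD→GLM→VLD: 1.799 × 1.093 × 0.4335 = 0.85239
Maximum is QRM→JLT→GLM→QRM at 0.9718; no arbitrage — every cycle loses value.

0.9718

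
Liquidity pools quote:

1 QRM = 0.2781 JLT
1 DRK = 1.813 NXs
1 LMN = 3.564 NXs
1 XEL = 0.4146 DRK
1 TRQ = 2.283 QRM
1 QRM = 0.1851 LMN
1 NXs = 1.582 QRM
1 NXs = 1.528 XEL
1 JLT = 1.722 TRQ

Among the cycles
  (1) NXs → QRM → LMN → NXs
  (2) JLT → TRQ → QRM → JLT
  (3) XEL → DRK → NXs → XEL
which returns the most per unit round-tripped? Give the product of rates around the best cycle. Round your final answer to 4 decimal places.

(1) 1.582 × 0.1851 × 3.564 = 1.04364
(2) 1.722 × 2.283 × 0.2781 = 1.09330
(3) 0.4146 × 1.813 × 1.528 = 1.14855
Highest is cycle (3) at 1.1486 (>1, arbitrage).

1.1486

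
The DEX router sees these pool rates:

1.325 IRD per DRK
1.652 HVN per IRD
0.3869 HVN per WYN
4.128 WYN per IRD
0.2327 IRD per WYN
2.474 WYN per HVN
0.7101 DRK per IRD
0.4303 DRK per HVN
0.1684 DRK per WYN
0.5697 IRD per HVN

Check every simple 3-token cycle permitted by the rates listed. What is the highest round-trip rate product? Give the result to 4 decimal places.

0.9511

WYN→IRD→HVN→WYN: 0.2327 × 1.652 × 2.474 = 0.95106
IRD→HVN→DRK→IRD: 1.652 × 0.4303 × 1.325 = 0.94188
WYN→DRK→IRD→WYN: 0.1684 × 1.325 × 4.128 = 0.92108
WYN→HVN→IRD→WYN: 0.3869 × 0.5697 × 4.128 = 0.90988
Maximum is WYN→IRD→HVN→WYN at 0.9511; no arbitrage — every cycle loses value.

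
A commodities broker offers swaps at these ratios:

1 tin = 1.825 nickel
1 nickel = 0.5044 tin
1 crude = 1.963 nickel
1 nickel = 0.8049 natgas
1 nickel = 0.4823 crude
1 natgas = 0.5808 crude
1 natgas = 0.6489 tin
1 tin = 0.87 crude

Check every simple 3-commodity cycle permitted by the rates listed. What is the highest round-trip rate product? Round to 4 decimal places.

tin→nickel→natgas→tin: 1.825 × 0.8049 × 0.6489 = 0.95320
natgas→crude→nickel→natgas: 0.5808 × 1.963 × 0.8049 = 0.91767
tin→crude→nickel→tin: 0.87 × 1.963 × 0.5044 = 0.86142
Maximum is tin→nickel→natgas→tin at 0.9532; no arbitrage — every cycle loses value.

0.9532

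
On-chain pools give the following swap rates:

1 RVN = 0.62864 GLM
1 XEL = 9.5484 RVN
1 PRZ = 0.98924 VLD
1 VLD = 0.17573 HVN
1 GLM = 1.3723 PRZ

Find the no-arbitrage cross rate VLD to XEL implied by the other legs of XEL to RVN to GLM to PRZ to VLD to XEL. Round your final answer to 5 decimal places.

Known legs of the cycle: 9.5484 × 0.62864 × 1.3723 × 0.98924 = 8.148606531260305152
For no arbitrage the full-cycle product must be 1, so the missing rate is 1 / 8.148606531260305152 ≈ 0.1227204.

0.12272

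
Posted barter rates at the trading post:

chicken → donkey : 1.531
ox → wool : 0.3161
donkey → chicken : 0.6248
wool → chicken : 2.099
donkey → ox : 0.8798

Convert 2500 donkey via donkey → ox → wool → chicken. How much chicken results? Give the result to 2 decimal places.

2500 donkey × 0.8798 = 2199.5 ox
2199.5 ox × 0.3161 = 695.26195 wool
695.26195 wool × 2.099 = 1459.35483305 chicken

1459.35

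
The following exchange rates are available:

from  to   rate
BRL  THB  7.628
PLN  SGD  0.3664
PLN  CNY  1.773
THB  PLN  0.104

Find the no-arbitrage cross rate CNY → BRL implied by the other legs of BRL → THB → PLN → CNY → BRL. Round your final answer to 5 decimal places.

Known legs of the cycle: 7.628 × 0.104 × 1.773 = 1.406542176
For no arbitrage the full-cycle product must be 1, so the missing rate is 1 / 1.406542176 ≈ 0.7109634.

0.71096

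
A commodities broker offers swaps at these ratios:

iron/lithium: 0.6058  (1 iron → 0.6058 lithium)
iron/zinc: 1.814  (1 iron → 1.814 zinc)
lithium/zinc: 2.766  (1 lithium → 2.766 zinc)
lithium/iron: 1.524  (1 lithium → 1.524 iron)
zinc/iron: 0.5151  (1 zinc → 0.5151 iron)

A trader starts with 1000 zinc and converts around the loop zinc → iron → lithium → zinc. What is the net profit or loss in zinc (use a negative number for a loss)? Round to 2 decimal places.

-136.88

1000 zinc × 0.5151 = 515.1 iron
515.1 iron × 0.6058 = 312.04758 lithium
312.04758 lithium × 2.766 = 863.12360628 zinc
Net change: 863.12360628 − 1000 = -136.87639372 zinc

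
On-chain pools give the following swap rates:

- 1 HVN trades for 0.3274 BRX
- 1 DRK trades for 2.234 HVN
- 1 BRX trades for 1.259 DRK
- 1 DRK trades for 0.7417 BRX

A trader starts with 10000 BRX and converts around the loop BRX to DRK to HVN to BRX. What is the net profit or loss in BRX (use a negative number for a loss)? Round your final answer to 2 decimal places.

-791.53

10000 BRX × 1.259 = 12590 DRK
12590 DRK × 2.234 = 28126.06 HVN
28126.06 HVN × 0.3274 = 9208.472044 BRX
Net change: 9208.472044 − 10000 = -791.527956 BRX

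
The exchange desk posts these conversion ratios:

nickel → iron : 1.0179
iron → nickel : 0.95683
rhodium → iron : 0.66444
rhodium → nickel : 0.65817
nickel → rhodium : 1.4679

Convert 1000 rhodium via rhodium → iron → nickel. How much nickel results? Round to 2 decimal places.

635.76

1000 rhodium × 0.66444 = 664.44 iron
664.44 iron × 0.95683 = 635.7561252 nickel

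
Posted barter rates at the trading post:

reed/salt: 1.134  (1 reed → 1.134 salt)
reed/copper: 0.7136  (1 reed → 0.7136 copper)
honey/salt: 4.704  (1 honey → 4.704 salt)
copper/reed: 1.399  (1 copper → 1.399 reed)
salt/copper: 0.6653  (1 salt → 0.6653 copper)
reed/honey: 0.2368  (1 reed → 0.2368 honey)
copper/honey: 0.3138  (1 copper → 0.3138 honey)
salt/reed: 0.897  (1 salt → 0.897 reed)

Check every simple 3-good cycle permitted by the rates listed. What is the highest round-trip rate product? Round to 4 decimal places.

1.0555

reed→salt→copper→reed: 1.134 × 0.6653 × 1.399 = 1.05548
reed→honey→salt→reed: 0.2368 × 4.704 × 0.897 = 0.99917
honey→salt→copper→honey: 4.704 × 0.6653 × 0.3138 = 0.98206
Maximum is reed→salt→copper→reed at 1.0555; arbitrage exists.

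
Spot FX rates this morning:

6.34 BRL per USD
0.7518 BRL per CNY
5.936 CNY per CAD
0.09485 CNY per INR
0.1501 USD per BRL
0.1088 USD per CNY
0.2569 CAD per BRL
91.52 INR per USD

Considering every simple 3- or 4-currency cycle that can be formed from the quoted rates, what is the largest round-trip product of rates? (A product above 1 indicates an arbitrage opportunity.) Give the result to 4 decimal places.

1.1465

CAD→CNY→BRL→CAD: 5.936 × 0.7518 × 0.2569 = 1.14646
CAD→CNY→USD→BRL→CAD: 5.936 × 0.1088 × 6.34 × 0.2569 = 1.05190
USD→INR→CNY→BRL→USD: 91.52 × 0.09485 × 0.7518 × 0.1501 = 0.97957
USD→INR→CNY→USD: 91.52 × 0.09485 × 0.1088 = 0.94446
Maximum is CAD→CNY→BRL→CAD at 1.1465; arbitrage exists.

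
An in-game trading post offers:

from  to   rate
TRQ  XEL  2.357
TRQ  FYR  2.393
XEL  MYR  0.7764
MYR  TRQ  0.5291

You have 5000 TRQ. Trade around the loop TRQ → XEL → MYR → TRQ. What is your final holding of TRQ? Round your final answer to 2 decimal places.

4841.20

5000 TRQ × 2.357 = 11785 XEL
11785 XEL × 0.7764 = 9149.874 MYR
9149.874 MYR × 0.5291 = 4841.1983334 TRQ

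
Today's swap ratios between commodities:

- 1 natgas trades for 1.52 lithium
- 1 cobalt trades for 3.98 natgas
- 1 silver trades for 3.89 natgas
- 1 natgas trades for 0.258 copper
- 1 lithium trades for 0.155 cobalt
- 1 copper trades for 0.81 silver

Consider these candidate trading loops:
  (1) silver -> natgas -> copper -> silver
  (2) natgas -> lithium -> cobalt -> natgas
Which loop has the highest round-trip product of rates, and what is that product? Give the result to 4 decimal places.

(1) 3.89 × 0.258 × 0.81 = 0.81293
(2) 1.52 × 0.155 × 3.98 = 0.93769
Highest is cycle (2) at 0.9377 (≤1, no arbitrage).

0.9377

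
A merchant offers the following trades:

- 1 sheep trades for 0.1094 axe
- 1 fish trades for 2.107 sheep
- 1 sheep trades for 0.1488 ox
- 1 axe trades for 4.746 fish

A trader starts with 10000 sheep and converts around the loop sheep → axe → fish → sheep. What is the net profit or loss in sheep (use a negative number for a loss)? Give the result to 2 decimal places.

939.81

10000 sheep × 0.1094 = 1094 axe
1094 axe × 4.746 = 5192.124 fish
5192.124 fish × 2.107 = 10939.805268 sheep
Net change: 10939.805268 − 10000 = 939.805268 sheep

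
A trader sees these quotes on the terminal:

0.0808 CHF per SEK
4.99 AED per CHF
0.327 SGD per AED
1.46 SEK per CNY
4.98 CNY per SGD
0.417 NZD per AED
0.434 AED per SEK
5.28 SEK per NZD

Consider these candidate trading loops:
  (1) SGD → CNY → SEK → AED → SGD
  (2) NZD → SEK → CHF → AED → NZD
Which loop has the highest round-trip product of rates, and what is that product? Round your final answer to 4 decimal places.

(1) 4.98 × 1.46 × 0.434 × 0.327 = 1.03186
(2) 5.28 × 0.0808 × 4.99 × 0.417 = 0.88773
Highest is cycle (1) at 1.0319 (>1, arbitrage).

1.0319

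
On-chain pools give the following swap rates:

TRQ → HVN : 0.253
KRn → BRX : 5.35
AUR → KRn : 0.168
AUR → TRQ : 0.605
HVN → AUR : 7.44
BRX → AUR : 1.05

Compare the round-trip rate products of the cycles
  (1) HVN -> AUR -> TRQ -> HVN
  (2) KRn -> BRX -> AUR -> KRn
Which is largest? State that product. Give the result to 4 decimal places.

(1) 7.44 × 0.605 × 0.253 = 1.13880
(2) 5.35 × 1.05 × 0.168 = 0.94374
Highest is cycle (1) at 1.1388 (>1, arbitrage).

1.1388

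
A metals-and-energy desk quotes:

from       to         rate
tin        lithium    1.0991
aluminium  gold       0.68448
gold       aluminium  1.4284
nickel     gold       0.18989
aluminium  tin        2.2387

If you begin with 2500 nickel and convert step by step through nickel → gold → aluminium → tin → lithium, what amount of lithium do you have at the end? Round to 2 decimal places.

1668.50

2500 nickel × 0.18989 = 474.725 gold
474.725 gold × 1.4284 = 678.09719 aluminium
678.09719 aluminium × 2.2387 = 1518.056179253 tin
1518.056179253 tin × 1.0991 = 1668.4955466169723 lithium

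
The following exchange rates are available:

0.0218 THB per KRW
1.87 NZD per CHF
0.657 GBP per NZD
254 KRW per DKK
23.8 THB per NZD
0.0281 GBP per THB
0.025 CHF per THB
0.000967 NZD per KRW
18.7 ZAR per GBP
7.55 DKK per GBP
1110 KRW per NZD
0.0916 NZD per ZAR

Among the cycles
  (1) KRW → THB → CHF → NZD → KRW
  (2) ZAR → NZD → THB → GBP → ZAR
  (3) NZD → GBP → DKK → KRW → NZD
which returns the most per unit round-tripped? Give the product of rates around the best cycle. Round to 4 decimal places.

1.2184

(1) 0.0218 × 0.025 × 1.87 × 1110 = 1.13126
(2) 0.0916 × 23.8 × 0.0281 × 18.7 = 1.14557
(3) 0.657 × 7.55 × 254 × 0.000967 = 1.21835
Highest is cycle (3) at 1.2184 (>1, arbitrage).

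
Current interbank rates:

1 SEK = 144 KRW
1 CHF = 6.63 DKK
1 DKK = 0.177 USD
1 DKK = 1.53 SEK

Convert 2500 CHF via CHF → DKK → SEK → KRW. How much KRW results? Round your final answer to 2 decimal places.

2500 CHF × 6.63 = 16575 DKK
16575 DKK × 1.53 = 25359.75 SEK
25359.75 SEK × 144 = 3651804 KRW

3651804.00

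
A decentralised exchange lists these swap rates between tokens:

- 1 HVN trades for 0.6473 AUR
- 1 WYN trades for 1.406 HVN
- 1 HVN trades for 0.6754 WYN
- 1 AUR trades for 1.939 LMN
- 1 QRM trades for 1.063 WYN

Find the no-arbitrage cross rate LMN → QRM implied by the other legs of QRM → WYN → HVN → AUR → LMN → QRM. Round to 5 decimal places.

0.53309

Known legs of the cycle: 1.063 × 1.406 × 0.6473 × 1.939 = 1.8758668180966
For no arbitrage the full-cycle product must be 1, so the missing rate is 1 / 1.8758668180966 ≈ 0.5330869.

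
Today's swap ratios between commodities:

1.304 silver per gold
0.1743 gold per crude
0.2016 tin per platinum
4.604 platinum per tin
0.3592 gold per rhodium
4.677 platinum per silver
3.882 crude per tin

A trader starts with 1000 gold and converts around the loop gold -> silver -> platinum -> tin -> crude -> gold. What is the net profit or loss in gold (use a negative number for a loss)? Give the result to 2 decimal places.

1000 gold × 1.304 = 1304 silver
1304 silver × 4.677 = 6098.808 platinum
6098.808 platinum × 0.2016 = 1229.5196928 tin
1229.5196928 tin × 3.882 = 4772.9954474496 crude
4772.9954474496 crude × 0.1743 = 831.93310649046528 gold
Net change: 831.93310649046528 − 1000 = -168.06689350953472 gold

-168.07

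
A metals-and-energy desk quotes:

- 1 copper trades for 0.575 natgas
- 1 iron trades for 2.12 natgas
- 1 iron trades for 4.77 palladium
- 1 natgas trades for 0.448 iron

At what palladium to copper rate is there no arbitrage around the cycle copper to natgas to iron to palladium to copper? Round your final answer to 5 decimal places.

0.81383

Known legs of the cycle: 0.575 × 0.448 × 4.77 = 1.228752
For no arbitrage the full-cycle product must be 1, so the missing rate is 1 / 1.228752 ≈ 0.8138339.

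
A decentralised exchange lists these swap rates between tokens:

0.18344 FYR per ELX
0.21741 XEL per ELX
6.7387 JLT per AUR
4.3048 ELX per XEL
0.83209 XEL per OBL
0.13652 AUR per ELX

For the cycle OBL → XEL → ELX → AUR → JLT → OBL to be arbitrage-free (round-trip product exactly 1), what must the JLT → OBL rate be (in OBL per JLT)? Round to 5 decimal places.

Known legs of the cycle: 0.83209 × 4.3048 × 0.13652 × 6.7387 = 3.295305504627798368
For no arbitrage the full-cycle product must be 1, so the missing rate is 1 / 3.295305504627798368 ≈ 0.3034620.

0.30346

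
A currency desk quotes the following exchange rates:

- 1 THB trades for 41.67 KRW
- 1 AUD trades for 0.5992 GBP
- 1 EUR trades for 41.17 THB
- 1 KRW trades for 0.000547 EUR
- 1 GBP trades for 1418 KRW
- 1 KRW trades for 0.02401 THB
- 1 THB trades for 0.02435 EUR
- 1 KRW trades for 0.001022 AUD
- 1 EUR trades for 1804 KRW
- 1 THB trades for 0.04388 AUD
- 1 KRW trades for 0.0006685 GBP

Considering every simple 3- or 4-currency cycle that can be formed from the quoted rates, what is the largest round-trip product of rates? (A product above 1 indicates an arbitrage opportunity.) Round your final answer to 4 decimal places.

EUR→KRW→THB→EUR: 1804 × 0.02401 × 0.02435 = 1.05470
EUR→THB→KRW→EUR: 41.17 × 41.67 × 0.000547 = 0.93841
AUD→GBP→KRW→THB→AUD: 0.5992 × 1418 × 0.02401 × 0.04388 = 0.89517
AUD→GBP→KRW→AUD: 0.5992 × 1418 × 0.001022 = 0.86836
Maximum is EUR→KRW→THB→EUR at 1.0547; arbitrage exists.

1.0547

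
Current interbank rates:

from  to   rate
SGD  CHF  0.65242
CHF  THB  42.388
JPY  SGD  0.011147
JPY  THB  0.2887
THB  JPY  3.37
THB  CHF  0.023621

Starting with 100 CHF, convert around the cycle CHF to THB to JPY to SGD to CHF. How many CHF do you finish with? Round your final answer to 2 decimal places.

103.89

100 CHF × 42.388 = 4238.8 THB
4238.8 THB × 3.37 = 14284.756 JPY
14284.756 JPY × 0.011147 = 159.232175132 SGD
159.232175132 SGD × 0.65242 = 103.88625569961944 CHF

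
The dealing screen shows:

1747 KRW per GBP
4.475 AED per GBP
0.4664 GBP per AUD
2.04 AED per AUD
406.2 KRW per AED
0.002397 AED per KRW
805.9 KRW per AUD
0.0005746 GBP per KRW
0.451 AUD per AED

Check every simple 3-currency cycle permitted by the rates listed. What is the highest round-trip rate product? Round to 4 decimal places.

1.0445

GBP→AED→KRW→GBP: 4.475 × 406.2 × 0.0005746 = 1.04448
GBP→AED→AUD→GBP: 4.475 × 0.451 × 0.4664 = 0.94130
AUD→KRW→AED→AUD: 805.9 × 0.002397 × 0.451 = 0.87122
Maximum is GBP→AED→KRW→GBP at 1.0445; arbitrage exists.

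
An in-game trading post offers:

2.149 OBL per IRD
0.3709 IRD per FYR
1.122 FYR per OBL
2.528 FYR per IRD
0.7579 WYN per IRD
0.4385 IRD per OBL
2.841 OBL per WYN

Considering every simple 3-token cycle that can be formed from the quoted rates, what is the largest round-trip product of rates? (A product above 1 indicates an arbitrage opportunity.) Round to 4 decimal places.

WYN→OBL→IRD→WYN: 2.841 × 0.4385 × 0.7579 = 0.94418
IRD→OBL→FYR→IRD: 2.149 × 1.122 × 0.3709 = 0.89431
Maximum is WYN→OBL→IRD→WYN at 0.9442; no arbitrage — every cycle loses value.

0.9442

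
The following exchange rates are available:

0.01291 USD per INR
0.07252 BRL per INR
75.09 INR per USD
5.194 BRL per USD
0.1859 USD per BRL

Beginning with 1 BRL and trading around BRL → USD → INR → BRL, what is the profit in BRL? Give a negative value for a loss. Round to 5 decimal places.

1 BRL × 0.1859 = 0.1859 USD
0.1859 USD × 75.09 = 13.959231 INR
13.959231 INR × 0.07252 = 1.01232343212 BRL
Net change: 1.01232343212 − 1 = 0.01232343212 BRL

0.01232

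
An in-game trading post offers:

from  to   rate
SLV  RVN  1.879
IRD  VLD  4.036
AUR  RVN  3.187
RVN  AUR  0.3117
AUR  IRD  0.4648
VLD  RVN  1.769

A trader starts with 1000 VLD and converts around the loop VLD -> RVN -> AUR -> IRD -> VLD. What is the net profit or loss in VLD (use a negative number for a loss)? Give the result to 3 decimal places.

1000 VLD × 1.769 = 1769 RVN
1769 RVN × 0.3117 = 551.3973 AUR
551.3973 AUR × 0.4648 = 256.28946504 IRD
256.28946504 IRD × 4.036 = 1034.38428090144 VLD
Net change: 1034.38428090144 − 1000 = 34.38428090144 VLD

34.384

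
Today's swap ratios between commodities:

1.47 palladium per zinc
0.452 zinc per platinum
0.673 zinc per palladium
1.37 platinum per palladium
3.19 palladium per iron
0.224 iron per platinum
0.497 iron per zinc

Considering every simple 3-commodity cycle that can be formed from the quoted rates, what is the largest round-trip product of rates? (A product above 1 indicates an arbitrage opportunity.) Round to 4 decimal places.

zinc→iron→palladium→zinc: 0.497 × 3.19 × 0.673 = 1.06699
platinum→iron→palladium→platinum: 0.224 × 3.19 × 1.37 = 0.97895
zinc→palladium→platinum→zinc: 1.47 × 1.37 × 0.452 = 0.91028
Maximum is zinc→iron→palladium→zinc at 1.0670; arbitrage exists.

1.0670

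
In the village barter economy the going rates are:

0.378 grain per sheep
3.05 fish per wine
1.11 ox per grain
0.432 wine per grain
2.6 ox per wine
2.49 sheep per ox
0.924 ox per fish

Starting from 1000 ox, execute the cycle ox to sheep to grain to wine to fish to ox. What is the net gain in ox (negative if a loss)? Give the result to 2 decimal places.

1000 ox × 2.49 = 2490 sheep
2490 sheep × 0.378 = 941.22 grain
941.22 grain × 0.432 = 406.60704 wine
406.60704 wine × 3.05 = 1240.151472 fish
1240.151472 fish × 0.924 = 1145.899960128 ox
Net change: 1145.899960128 − 1000 = 145.899960128 ox

145.90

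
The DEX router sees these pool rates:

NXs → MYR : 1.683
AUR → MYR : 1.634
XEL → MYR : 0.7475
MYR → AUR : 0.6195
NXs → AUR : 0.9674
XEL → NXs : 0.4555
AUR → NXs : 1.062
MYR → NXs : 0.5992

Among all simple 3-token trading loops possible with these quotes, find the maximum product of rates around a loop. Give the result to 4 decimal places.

NXs→MYR→AUR→NXs: 1.683 × 0.6195 × 1.062 = 1.10726
NXs→AUR→MYR→NXs: 0.9674 × 1.634 × 0.5992 = 0.94717
Maximum is NXs→MYR→AUR→NXs at 1.1073; arbitrage exists.

1.1073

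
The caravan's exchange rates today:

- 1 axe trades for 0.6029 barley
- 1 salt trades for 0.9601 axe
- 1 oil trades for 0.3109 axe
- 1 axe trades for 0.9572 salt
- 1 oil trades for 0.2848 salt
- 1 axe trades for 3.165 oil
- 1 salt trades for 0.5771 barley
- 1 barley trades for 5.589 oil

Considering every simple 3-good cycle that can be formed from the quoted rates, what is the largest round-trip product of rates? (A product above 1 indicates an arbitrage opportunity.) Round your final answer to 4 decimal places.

barley→oil→axe→barley: 5.589 × 0.3109 × 0.6029 = 1.04761
barley→oil→salt→barley: 5.589 × 0.2848 × 0.5771 = 0.91860
axe→oil→salt→axe: 3.165 × 0.2848 × 0.9601 = 0.86543
Maximum is barley→oil→axe→barley at 1.0476; arbitrage exists.

1.0476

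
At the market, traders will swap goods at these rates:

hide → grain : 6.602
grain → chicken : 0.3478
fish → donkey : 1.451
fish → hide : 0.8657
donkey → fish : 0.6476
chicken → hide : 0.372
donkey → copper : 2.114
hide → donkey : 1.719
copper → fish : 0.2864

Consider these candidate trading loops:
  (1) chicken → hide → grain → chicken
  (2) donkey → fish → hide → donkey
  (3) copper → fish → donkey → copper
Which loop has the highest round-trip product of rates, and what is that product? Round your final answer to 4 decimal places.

0.9637

(1) 0.372 × 6.602 × 0.3478 = 0.85418
(2) 0.6476 × 0.8657 × 1.719 = 0.96372
(3) 0.2864 × 1.451 × 2.114 = 0.87851
Highest is cycle (2) at 0.9637 (≤1, no arbitrage).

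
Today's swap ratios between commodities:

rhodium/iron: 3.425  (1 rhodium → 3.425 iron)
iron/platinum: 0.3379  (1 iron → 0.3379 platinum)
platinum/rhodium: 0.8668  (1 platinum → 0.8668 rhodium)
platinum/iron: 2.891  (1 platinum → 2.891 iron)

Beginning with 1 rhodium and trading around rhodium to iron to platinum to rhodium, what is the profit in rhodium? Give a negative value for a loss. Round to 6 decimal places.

0.003154

1 rhodium × 3.425 = 3.425 iron
3.425 iron × 0.3379 = 1.1573075 platinum
1.1573075 platinum × 0.8668 = 1.003154141 rhodium
Net change: 1.003154141 − 1 = 0.003154141 rhodium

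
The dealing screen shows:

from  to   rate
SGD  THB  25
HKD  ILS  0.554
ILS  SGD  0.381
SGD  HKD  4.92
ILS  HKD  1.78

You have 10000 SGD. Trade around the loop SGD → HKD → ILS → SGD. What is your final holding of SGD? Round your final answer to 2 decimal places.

10000 SGD × 4.92 = 49200 HKD
49200 HKD × 0.554 = 27256.8 ILS
27256.8 ILS × 0.381 = 10384.8408 SGD

10384.84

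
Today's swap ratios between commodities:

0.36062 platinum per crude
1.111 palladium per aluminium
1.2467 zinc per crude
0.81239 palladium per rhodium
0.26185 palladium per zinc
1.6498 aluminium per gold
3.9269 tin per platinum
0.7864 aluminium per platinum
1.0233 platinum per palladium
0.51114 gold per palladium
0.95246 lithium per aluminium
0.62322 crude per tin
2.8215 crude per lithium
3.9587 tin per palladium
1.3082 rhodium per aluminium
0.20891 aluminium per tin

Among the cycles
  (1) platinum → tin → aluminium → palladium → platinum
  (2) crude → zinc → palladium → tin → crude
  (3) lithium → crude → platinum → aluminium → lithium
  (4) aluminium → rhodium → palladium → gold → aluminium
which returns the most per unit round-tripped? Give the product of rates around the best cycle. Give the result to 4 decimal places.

(1) 3.9269 × 0.20891 × 1.111 × 1.0233 = 0.93267
(2) 1.2467 × 0.26185 × 3.9587 × 0.62322 = 0.80539
(3) 2.8215 × 0.36062 × 0.7864 × 0.95246 = 0.76211
(4) 1.3082 × 0.81239 × 0.51114 × 1.6498 = 0.89621
Highest is cycle (1) at 0.9327 (≤1, no arbitrage).

0.9327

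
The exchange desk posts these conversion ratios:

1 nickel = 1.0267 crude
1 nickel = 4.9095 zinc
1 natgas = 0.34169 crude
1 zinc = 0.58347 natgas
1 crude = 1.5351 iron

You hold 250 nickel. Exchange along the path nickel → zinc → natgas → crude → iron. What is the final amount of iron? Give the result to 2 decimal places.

375.63

250 nickel × 4.9095 = 1227.375 zinc
1227.375 zinc × 0.58347 = 716.13649125 natgas
716.13649125 natgas × 0.34169 = 244.6966776952125 crude
244.6966776952125 crude × 1.5351 = 375.63386992992070875 iron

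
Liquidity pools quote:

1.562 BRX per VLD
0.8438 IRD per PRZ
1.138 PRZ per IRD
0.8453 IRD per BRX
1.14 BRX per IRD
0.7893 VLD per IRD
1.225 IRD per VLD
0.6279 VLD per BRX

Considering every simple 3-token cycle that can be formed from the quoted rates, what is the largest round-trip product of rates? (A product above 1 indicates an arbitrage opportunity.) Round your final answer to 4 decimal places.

VLD→BRX→IRD→VLD: 1.562 × 0.8453 × 0.7893 = 1.04216
VLD→IRD→BRX→VLD: 1.225 × 1.14 × 0.6279 = 0.87686
Maximum is VLD→BRX→IRD→VLD at 1.0422; arbitrage exists.

1.0422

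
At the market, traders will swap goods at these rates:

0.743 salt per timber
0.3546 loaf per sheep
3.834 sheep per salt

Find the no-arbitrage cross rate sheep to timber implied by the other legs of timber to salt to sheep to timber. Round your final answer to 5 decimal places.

Known legs of the cycle: 0.743 × 3.834 = 2.848662
For no arbitrage the full-cycle product must be 1, so the missing rate is 1 / 2.848662 ≈ 0.3510420.

0.35104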